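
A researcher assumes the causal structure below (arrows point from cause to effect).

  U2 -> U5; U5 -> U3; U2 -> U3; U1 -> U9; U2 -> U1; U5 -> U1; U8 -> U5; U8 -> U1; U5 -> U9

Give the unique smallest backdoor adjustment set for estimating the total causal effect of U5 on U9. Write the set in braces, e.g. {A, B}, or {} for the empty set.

{U2, U8}

Variables eligible for adjustment (non-descendants of U5, excluding U5 and U9): {U2, U8}.
Backdoor paths from U5 to U9:
  P1: U5 <- U2 -> U1 -> U9
  P2: U5 <- U8 -> U1 -> U9
The empty set is not sufficient: P1 (U5 <- U2 -> U1 -> U9) has no collider blocking it and no conditioned non-collider, so it is open.
Try {U2, U8}:
  P1: blocked at fork node U2 ∈ conditioning set.
  P2: blocked at fork node U8 ∈ conditioning set.
{U2, U8} contains no descendant of U5 and blocks every backdoor path.
Every element of {U2, U8} is needed (dropping U2 leaves P1 open; dropping U8 leaves P2 open), so no proper subset is valid.
Among all size-2 subsets of the eligible variables, only {U2, U8} blocks every backdoor path, so it is the unique smallest valid adjustment set.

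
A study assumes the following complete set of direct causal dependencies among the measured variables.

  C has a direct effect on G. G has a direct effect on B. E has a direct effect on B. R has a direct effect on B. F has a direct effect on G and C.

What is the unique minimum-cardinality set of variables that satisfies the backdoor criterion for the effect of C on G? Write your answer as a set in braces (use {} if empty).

{F}

Variables eligible for adjustment (non-descendants of C, excluding C and G): {E, F, R}.
Backdoor paths from C to G:
  P1: C <- F -> G
The empty set is not sufficient: P1 (C <- F -> G) has no collider blocking it and no conditioned non-collider, so it is open.
Try {F}:
  P1: blocked at fork node F ∈ conditioning set.
{F} contains no descendant of C and blocks every backdoor path.
No other singleton works — e.g. {E} leaves P1 open — so {F} is the unique smallest valid adjustment set.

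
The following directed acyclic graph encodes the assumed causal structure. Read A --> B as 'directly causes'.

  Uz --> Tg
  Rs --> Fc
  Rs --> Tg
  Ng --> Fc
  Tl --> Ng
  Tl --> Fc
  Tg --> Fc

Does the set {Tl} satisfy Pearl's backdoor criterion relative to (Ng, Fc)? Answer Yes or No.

Yes

Backdoor paths from Ng to Fc (paths whose first edge points into Ng):
  P1: Ng <- Tl -> Fc
Condition 1 (no descendant of Ng in the set): holds — descendants of Ng are {Fc}; none are in {Tl}.
Condition 2 (every backdoor path blocked by {Tl}):
  P1: blocked at fork node Tl ∈ conditioning set.
{Tl} satisfies the backdoor criterion.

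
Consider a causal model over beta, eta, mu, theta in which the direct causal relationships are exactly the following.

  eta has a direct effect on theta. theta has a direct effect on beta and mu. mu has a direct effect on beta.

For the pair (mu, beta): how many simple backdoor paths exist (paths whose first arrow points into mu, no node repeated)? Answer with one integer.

1

A backdoor path from mu to beta is any simple undirected path whose first edge points into mu (i.e. leaves mu via a parent).
Parents of mu: {theta}.
Enumerating:
  P1: mu <- theta -> beta
That exhausts the simple backdoor paths. Count: 1.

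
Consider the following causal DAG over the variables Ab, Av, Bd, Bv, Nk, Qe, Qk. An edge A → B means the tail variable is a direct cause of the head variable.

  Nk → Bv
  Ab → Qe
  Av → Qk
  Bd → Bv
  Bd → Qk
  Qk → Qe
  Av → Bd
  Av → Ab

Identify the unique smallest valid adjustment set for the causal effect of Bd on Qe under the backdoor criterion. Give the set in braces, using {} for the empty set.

Variables eligible for adjustment (non-descendants of Bd, excluding Bd and Qe): {Ab, Av, Nk}.
Backdoor paths from Bd to Qe:
  P1: Bd <- Av -> Ab -> Qe
  P2: Bd <- Av -> Qk -> Qe
The empty set is not sufficient: P1 (Bd <- Av -> Ab -> Qe) has no collider blocking it and no conditioned non-collider, so it is open.
Try {Av}:
  P1: blocked at fork node Av ∈ conditioning set.
  P2: blocked at fork node Av ∈ conditioning set.
{Av} contains no descendant of Bd and blocks every backdoor path.
No other singleton works — e.g. {Ab} leaves P2 open — so {Av} is the unique smallest valid adjustment set.

{Av}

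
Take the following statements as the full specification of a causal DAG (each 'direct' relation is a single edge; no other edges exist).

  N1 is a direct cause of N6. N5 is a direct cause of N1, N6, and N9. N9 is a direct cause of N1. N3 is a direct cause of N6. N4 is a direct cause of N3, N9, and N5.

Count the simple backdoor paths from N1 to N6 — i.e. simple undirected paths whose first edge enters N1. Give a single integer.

7

A backdoor path from N1 to N6 is any simple undirected path whose first edge points into N1 (i.e. leaves N1 via a parent).
Parents of N1: {N5, N9}.
Enumerating:
  P1: N1 <- N5 <- N4 -> N3 -> N6
  P2: N1 <- N5 -> N9 <- N4 -> N3 -> N6
  P3: N1 <- N5 -> N6
  P4: N1 <- N9 <- N4 -> N3 -> N6
  P5: N1 <- N9 <- N4 -> N5 -> N6
  P6: N1 <- N9 <- N5 <- N4 -> N3 -> N6
  P7: N1 <- N9 <- N5 -> N6
That exhausts the simple backdoor paths. Count: 7.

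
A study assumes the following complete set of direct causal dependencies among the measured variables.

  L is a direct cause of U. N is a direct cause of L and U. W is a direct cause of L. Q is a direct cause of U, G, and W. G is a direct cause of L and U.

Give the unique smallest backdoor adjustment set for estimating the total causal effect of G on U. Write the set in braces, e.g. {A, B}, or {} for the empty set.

{Q}

Variables eligible for adjustment (non-descendants of G, excluding G and U): {N, Q, W}.
Backdoor paths from G to U:
  P1: G <- Q -> W -> L <- N -> U
  P2: G <- Q -> W -> L -> U
  P3: G <- Q -> U
The empty set is not sufficient: P2 (G <- Q -> W -> L -> U) has no collider blocking it and no conditioned non-collider, so it is open.
Try {Q}:
  P1: blocked at fork node Q ∈ conditioning set.
  P2: blocked at fork node Q ∈ conditioning set.
  P3: blocked at fork node Q ∈ conditioning set.
{Q} contains no descendant of G and blocks every backdoor path.
No other singleton works — e.g. {N} leaves P2 open — so {Q} is the unique smallest valid adjustment set.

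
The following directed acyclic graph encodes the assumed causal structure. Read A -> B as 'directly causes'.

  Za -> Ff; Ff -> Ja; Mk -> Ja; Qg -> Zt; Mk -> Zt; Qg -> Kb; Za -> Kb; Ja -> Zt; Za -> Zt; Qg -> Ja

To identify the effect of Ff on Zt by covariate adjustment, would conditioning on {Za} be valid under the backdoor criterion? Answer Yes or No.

Backdoor paths from Ff to Zt (paths whose first edge points into Ff):
  P1: Ff <- Za -> Kb <- Qg -> Ja <- Mk -> Zt
  P2: Ff <- Za -> Kb <- Qg -> Ja -> Zt
  P3: Ff <- Za -> Kb <- Qg -> Zt
  P4: Ff <- Za -> Zt
Condition 1 (no descendant of Ff in the set): holds — descendants of Ff are {Ja, Zt}; none are in {Za}.
Condition 2 (every backdoor path blocked by {Za}):
  P1: blocked at fork node Za ∈ conditioning set.
  P2: blocked at fork node Za ∈ conditioning set.
  P3: blocked at fork node Za ∈ conditioning set.
  P4: blocked at fork node Za ∈ conditioning set.
{Za} satisfies the backdoor criterion.

Yes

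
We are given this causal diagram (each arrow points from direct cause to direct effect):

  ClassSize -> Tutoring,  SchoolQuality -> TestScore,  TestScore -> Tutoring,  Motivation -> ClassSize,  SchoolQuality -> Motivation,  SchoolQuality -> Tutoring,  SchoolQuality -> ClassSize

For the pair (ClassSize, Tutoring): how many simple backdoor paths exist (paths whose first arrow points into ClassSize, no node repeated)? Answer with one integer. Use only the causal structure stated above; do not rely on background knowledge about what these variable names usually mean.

A backdoor path from ClassSize to Tutoring is any simple undirected path whose first edge points into ClassSize (i.e. leaves ClassSize via a parent).
Parents of ClassSize: {Motivation, SchoolQuality}.
Enumerating:
  P1: ClassSize <- SchoolQuality -> TestScore -> Tutoring
  P2: ClassSize <- SchoolQuality -> Tutoring
  P3: ClassSize <- Motivation <- SchoolQuality -> TestScore -> Tutoring
  P4: ClassSize <- Motivation <- SchoolQuality -> Tutoring
That exhausts the simple backdoor paths. Count: 4.

4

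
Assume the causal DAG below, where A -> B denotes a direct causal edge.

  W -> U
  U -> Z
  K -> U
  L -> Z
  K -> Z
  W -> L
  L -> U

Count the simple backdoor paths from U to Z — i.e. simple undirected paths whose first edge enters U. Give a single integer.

A backdoor path from U to Z is any simple undirected path whose first edge points into U (i.e. leaves U via a parent).
Parents of U: {K, L, W}.
Enumerating:
  P1: U <- W -> L -> Z
  P2: U <- L -> Z
  P3: U <- K -> Z
That exhausts the simple backdoor paths. Count: 3.

3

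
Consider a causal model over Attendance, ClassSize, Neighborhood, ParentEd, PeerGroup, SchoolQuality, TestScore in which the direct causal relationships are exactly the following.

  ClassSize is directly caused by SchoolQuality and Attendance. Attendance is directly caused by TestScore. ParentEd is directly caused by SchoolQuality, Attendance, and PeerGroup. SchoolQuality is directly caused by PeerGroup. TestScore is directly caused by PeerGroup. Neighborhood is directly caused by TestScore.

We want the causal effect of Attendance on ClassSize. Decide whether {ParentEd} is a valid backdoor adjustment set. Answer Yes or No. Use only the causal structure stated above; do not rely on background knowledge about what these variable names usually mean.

Backdoor paths from Attendance to ClassSize (paths whose first edge points into Attendance):
  P1: Attendance <- TestScore <- PeerGroup -> SchoolQuality -> ClassSize
  P2: Attendance <- TestScore <- PeerGroup -> ParentEd <- SchoolQuality -> ClassSize
Condition 1 (no descendant of Attendance in the set): FAILS — ParentEd is a descendant of Attendance.
Condition 2 (every backdoor path blocked by {ParentEd}):
  P1: open — no interior node is in the conditioning set.
  P2: open — collider(s) ParentEd are conditioned on (or have a conditioned descendant) and no non-collider on the path is in the set.
{ParentEd} does not satisfy the backdoor criterion.

No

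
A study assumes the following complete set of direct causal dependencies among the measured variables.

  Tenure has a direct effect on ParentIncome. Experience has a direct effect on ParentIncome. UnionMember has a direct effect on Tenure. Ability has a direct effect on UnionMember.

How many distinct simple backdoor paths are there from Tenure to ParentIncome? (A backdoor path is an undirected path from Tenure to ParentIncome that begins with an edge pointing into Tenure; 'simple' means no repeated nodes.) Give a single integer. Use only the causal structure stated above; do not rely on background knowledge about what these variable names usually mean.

0

A backdoor path from Tenure to ParentIncome is any simple undirected path whose first edge points into Tenure (i.e. leaves Tenure via a parent).
Parents of Tenure: {UnionMember}.
No simple path from any parent of Tenure reaches ParentIncome without revisiting Tenure, so there are no backdoor paths.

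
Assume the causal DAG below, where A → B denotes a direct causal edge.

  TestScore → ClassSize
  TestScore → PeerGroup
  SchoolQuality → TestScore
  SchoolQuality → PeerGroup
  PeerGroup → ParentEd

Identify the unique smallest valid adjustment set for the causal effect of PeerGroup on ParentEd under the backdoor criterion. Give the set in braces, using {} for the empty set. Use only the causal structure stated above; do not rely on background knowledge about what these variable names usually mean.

{}

Variables eligible for adjustment (non-descendants of PeerGroup, excluding PeerGroup and ParentEd): {ClassSize, SchoolQuality, TestScore}.
Backdoor paths from PeerGroup to ParentEd:
  (none)
With no backdoor paths the empty set already satisfies the criterion, and it is trivially minimal.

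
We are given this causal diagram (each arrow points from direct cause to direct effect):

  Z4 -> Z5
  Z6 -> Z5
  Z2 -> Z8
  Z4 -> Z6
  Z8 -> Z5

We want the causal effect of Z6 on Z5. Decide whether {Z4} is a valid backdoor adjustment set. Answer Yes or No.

Backdoor paths from Z6 to Z5 (paths whose first edge points into Z6):
  P1: Z6 <- Z4 -> Z5
Condition 1 (no descendant of Z6 in the set): holds — descendants of Z6 are {Z5}; none are in {Z4}.
Condition 2 (every backdoor path blocked by {Z4}):
  P1: blocked at fork node Z4 ∈ conditioning set.
{Z4} satisfies the backdoor criterion.

Yes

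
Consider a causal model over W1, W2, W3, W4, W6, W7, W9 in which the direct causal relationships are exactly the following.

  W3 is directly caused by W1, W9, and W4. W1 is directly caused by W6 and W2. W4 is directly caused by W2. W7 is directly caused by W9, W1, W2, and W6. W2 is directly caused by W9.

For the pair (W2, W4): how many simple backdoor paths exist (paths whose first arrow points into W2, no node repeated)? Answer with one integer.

A backdoor path from W2 to W4 is any simple undirected path whose first edge points into W2 (i.e. leaves W2 via a parent).
Parents of W2: {W9}.
Enumerating:
  P1: W2 <- W9 -> W7 <- W6 -> W1 -> W3 <- W4
  P2: W2 <- W9 -> W7 <- W1 -> W3 <- W4
  P3: W2 <- W9 -> W3 <- W4
That exhausts the simple backdoor paths. Count: 3.

3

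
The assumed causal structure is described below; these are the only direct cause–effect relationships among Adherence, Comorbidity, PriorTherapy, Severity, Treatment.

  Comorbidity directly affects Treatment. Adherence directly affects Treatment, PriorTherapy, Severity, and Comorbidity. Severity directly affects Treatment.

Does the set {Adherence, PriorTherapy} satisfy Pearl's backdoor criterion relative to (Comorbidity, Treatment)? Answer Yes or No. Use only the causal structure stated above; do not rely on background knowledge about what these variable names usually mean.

Backdoor paths from Comorbidity to Treatment (paths whose first edge points into Comorbidity):
  P1: Comorbidity <- Adherence -> Severity -> Treatment
  P2: Comorbidity <- Adherence -> Treatment
Condition 1 (no descendant of Comorbidity in the set): holds — descendants of Comorbidity are {Treatment}; none are in {Adherence, PriorTherapy}.
Condition 2 (every backdoor path blocked by {Adherence, PriorTherapy}):
  P1: blocked at fork node Adherence ∈ conditioning set.
  P2: blocked at fork node Adherence ∈ conditioning set.
{Adherence, PriorTherapy} satisfies the backdoor criterion.

Yes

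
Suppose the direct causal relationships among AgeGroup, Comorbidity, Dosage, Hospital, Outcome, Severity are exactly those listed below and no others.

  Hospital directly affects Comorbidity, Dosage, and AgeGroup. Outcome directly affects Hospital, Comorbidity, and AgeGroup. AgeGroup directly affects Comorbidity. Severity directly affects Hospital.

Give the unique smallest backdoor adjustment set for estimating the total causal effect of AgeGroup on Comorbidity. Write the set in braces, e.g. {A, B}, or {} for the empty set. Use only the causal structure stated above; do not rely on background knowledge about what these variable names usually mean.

Variables eligible for adjustment (non-descendants of AgeGroup, excluding AgeGroup and Comorbidity): {Dosage, Hospital, Outcome, Severity}.
Backdoor paths from AgeGroup to Comorbidity:
  P1: AgeGroup <- Outcome -> Hospital -> Comorbidity
  P2: AgeGroup <- Outcome -> Comorbidity
  P3: AgeGroup <- Hospital <- Outcome -> Comorbidity
  P4: AgeGroup <- Hospital -> Comorbidity
The empty set is not sufficient: P1 (AgeGroup <- Outcome -> Hospital -> Comorbidity) has no collider blocking it and no conditioned non-collider, so it is open.
Try {Hospital, Outcome}:
  P1: blocked at fork node Outcome ∈ conditioning set.
  P2: blocked at fork node Outcome ∈ conditioning set.
  P3: blocked at chain node Hospital ∈ conditioning set.
  P4: blocked at fork node Hospital ∈ conditioning set.
{Hospital, Outcome} contains no descendant of AgeGroup and blocks every backdoor path.
Every element of {Hospital, Outcome} is needed (dropping Hospital leaves P4 open; dropping Outcome leaves P2 open), so no proper subset is valid.
Among all size-2 subsets of the eligible variables, only {Hospital, Outcome} blocks every backdoor path, so it is the unique smallest valid adjustment set.

{Hospital, Outcome}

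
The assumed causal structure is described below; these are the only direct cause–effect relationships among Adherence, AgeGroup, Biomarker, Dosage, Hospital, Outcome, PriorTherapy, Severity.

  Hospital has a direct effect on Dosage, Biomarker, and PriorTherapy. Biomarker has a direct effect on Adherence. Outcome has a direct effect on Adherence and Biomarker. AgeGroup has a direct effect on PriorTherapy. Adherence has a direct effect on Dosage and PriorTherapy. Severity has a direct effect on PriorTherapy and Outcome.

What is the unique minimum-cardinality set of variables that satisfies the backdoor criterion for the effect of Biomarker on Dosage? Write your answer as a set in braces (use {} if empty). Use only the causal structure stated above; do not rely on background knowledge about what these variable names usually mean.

Variables eligible for adjustment (non-descendants of Biomarker, excluding Biomarker and Dosage): {AgeGroup, Hospital, Outcome, Severity}.
Backdoor paths from Biomarker to Dosage:
  P1: Biomarker <- Hospital -> Dosage
  P2: Biomarker <- Hospital -> PriorTherapy <- Severity -> Outcome -> Adherence -> Dosage
  P3: Biomarker <- Hospital -> PriorTherapy <- Adherence -> Dosage
  P4: Biomarker <- Outcome <- Severity -> PriorTherapy <- Hospital -> Dosage
  P5: Biomarker <- Outcome <- Severity -> PriorTherapy <- Adherence -> Dosage
  P6: Biomarker <- Outcome -> Adherence -> Dosage
  P7: Biomarker <- Outcome -> Adherence -> PriorTherapy <- Hospital -> Dosage
The empty set is not sufficient: P1 (Biomarker <- Hospital -> Dosage) has no collider blocking it and no conditioned non-collider, so it is open.
Try {Hospital, Outcome}:
  P1: blocked at fork node Hospital ∈ conditioning set.
  P2: blocked at fork node Hospital ∈ conditioning set.
  P3: blocked at fork node Hospital ∈ conditioning set.
  P4: blocked at chain node Outcome ∈ conditioning set.
  P5: blocked at chain node Outcome ∈ conditioning set.
  P6: blocked at fork node Outcome ∈ conditioning set.
  P7: blocked at fork node Outcome ∈ conditioning set.
{Hospital, Outcome} contains no descendant of Biomarker and blocks every backdoor path.
Every element of {Hospital, Outcome} is needed (dropping Hospital leaves P1 open; dropping Outcome leaves P6 open), so no proper subset is valid.
Among all size-2 subsets of the eligible variables, only {Hospital, Outcome} blocks every backdoor path, so it is the unique smallest valid adjustment set.

{Hospital, Outcome}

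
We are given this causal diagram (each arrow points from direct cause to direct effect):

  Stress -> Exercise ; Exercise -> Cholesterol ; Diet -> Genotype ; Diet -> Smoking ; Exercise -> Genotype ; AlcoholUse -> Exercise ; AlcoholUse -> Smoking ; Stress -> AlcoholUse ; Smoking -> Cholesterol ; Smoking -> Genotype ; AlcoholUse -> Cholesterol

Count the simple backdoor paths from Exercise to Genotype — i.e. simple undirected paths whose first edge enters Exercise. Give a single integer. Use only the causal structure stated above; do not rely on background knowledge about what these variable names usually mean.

8

A backdoor path from Exercise to Genotype is any simple undirected path whose first edge points into Exercise (i.e. leaves Exercise via a parent).
Parents of Exercise: {AlcoholUse, Stress}.
Enumerating:
  P1: Exercise <- Stress -> AlcoholUse -> Smoking <- Diet -> Genotype
  P2: Exercise <- Stress -> AlcoholUse -> Smoking -> Genotype
  P3: Exercise <- Stress -> AlcoholUse -> Cholesterol <- Smoking <- Diet -> Genotype
  P4: Exercise <- Stress -> AlcoholUse -> Cholesterol <- Smoking -> Genotype
  P5: Exercise <- AlcoholUse -> Smoking <- Diet -> Genotype
  P6: Exercise <- AlcoholUse -> Smoking -> Genotype
  P7: Exercise <- AlcoholUse -> Cholesterol <- Smoking <- Diet -> Genotype
  P8: Exercise <- AlcoholUse -> Cholesterol <- Smoking -> Genotype
That exhausts the simple backdoor paths. Count: 8.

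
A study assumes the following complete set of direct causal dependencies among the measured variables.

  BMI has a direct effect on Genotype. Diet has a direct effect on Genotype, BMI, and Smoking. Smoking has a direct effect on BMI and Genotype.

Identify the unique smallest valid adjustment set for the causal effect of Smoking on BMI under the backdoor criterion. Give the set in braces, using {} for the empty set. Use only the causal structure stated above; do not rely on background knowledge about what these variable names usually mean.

Variables eligible for adjustment (non-descendants of Smoking, excluding Smoking and BMI): {Diet}.
Backdoor paths from Smoking to BMI:
  P1: Smoking <- Diet -> BMI
  P2: Smoking <- Diet -> Genotype <- BMI
The empty set is not sufficient: P1 (Smoking <- Diet -> BMI) has no collider blocking it and no conditioned non-collider, so it is open.
Try {Diet}:
  P1: blocked at fork node Diet ∈ conditioning set.
  P2: blocked at fork node Diet ∈ conditioning set.
{Diet} contains no descendant of Smoking and blocks every backdoor path.
{Diet} is the unique smallest valid adjustment set.

{Diet}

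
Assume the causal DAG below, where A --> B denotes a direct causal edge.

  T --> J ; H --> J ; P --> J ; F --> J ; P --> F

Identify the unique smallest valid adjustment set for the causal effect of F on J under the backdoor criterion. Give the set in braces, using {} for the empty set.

Variables eligible for adjustment (non-descendants of F, excluding F and J): {H, P, T}.
Backdoor paths from F to J:
  P1: F <- P -> J
The empty set is not sufficient: P1 (F <- P -> J) has no collider blocking it and no conditioned non-collider, so it is open.
Try {P}:
  P1: blocked at fork node P ∈ conditioning set.
{P} contains no descendant of F and blocks every backdoor path.
No other singleton works — e.g. {H} leaves P1 open — so {P} is the unique smallest valid adjustment set.

{P}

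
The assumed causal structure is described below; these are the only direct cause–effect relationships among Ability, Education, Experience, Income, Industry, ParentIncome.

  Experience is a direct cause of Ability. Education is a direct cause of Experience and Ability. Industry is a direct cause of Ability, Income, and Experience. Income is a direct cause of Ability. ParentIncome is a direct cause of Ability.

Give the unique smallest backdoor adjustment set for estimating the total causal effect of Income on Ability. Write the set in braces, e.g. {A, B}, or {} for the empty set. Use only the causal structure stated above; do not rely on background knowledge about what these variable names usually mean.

{Industry}

Variables eligible for adjustment (non-descendants of Income, excluding Income and Ability): {Education, Experience, Industry, ParentIncome}.
Backdoor paths from Income to Ability:
  P1: Income <- Industry -> Experience <- Education -> Ability
  P2: Income <- Industry -> Experience -> Ability
  P3: Income <- Industry -> Ability
The empty set is not sufficient: P2 (Income <- Industry -> Experience -> Ability) has no collider blocking it and no conditioned non-collider, so it is open.
Try {Industry}:
  P1: blocked at fork node Industry ∈ conditioning set.
  P2: blocked at fork node Industry ∈ conditioning set.
  P3: blocked at fork node Industry ∈ conditioning set.
{Industry} contains no descendant of Income and blocks every backdoor path.
No other singleton works — e.g. {Education} leaves P2 open — so {Industry} is the unique smallest valid adjustment set.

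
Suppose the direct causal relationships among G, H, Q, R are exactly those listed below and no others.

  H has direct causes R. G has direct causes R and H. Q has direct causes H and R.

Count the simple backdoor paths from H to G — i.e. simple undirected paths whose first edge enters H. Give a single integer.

1

A backdoor path from H to G is any simple undirected path whose first edge points into H (i.e. leaves H via a parent).
Parents of H: {R}.
Enumerating:
  P1: H <- R -> G
That exhausts the simple backdoor paths. Count: 1.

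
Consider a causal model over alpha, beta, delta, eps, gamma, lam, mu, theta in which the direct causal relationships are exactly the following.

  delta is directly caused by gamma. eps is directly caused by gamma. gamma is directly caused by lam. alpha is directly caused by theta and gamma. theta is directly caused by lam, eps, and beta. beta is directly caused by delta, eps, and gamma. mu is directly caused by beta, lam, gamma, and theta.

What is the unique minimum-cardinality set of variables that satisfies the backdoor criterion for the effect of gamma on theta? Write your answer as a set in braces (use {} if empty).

{lam}

Variables eligible for adjustment (non-descendants of gamma, excluding gamma and theta): {lam}.
Backdoor paths from gamma to theta:
  P1: gamma <- lam -> theta
  P2: gamma <- lam -> mu <- beta <- eps -> theta
  P3: gamma <- lam -> mu <- beta -> theta
  P4: gamma <- lam -> mu <- theta
The empty set is not sufficient: P1 (gamma <- lam -> theta) has no collider blocking it and no conditioned non-collider, so it is open.
Try {lam}:
  P1: blocked at fork node lam ∈ conditioning set.
  P2: blocked at fork node lam ∈ conditioning set.
  P3: blocked at fork node lam ∈ conditioning set.
  P4: blocked at fork node lam ∈ conditioning set.
{lam} contains no descendant of gamma and blocks every backdoor path.
{lam} is the unique smallest valid adjustment set.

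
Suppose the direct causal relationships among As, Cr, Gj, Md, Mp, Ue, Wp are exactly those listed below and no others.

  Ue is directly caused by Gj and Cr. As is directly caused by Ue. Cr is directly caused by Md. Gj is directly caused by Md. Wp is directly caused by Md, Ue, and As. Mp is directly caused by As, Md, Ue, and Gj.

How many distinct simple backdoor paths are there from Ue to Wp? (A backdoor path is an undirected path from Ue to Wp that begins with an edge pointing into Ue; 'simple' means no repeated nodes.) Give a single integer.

7

A backdoor path from Ue to Wp is any simple undirected path whose first edge points into Ue (i.e. leaves Ue via a parent).
Parents of Ue: {Cr, Gj}.
Enumerating:
  P1: Ue <- Cr <- Md -> Gj -> Mp <- As -> Wp
  P2: Ue <- Cr <- Md -> Wp
  P3: Ue <- Cr <- Md -> Mp <- As -> Wp
  P4: Ue <- Gj <- Md -> Wp
  P5: Ue <- Gj <- Md -> Mp <- As -> Wp
  P6: Ue <- Gj -> Mp <- Md -> Wp
  P7: Ue <- Gj -> Mp <- As -> Wp
That exhausts the simple backdoor paths. Count: 7.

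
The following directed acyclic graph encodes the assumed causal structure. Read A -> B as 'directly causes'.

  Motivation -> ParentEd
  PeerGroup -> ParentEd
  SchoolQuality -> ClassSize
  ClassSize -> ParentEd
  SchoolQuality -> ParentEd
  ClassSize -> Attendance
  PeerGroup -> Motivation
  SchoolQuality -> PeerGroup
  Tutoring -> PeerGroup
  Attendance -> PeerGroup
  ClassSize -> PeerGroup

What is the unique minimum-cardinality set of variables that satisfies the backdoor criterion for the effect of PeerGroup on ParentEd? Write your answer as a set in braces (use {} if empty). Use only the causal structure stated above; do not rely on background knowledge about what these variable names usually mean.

{ClassSize, SchoolQuality}

Variables eligible for adjustment (non-descendants of PeerGroup, excluding PeerGroup and ParentEd): {Attendance, ClassSize, SchoolQuality, Tutoring}.
Backdoor paths from PeerGroup to ParentEd:
  P1: PeerGroup <- SchoolQuality -> ClassSize -> ParentEd
  P2: PeerGroup <- SchoolQuality -> ParentEd
  P3: PeerGroup <- ClassSize <- SchoolQuality -> ParentEd
  P4: PeerGroup <- ClassSize -> ParentEd
  P5: PeerGroup <- Attendance <- ClassSize <- SchoolQuality -> ParentEd
  P6: PeerGroup <- Attendance <- ClassSize -> ParentEd
The empty set is not sufficient: P1 (PeerGroup <- SchoolQuality -> ClassSize -> ParentEd) has no collider blocking it and no conditioned non-collider, so it is open.
Try {ClassSize, SchoolQuality}:
  P1: blocked at fork node SchoolQuality ∈ conditioning set.
  P2: blocked at fork node SchoolQuality ∈ conditioning set.
  P3: blocked at chain node ClassSize ∈ conditioning set.
  P4: blocked at fork node ClassSize ∈ conditioning set.
  P5: blocked at chain node ClassSize ∈ conditioning set.
  P6: blocked at fork node ClassSize ∈ conditioning set.
{ClassSize, SchoolQuality} contains no descendant of PeerGroup and blocks every backdoor path.
Every element of {ClassSize, SchoolQuality} is needed (dropping ClassSize leaves P4 open; dropping SchoolQuality leaves P2 open), so no proper subset is valid.
Among all size-2 subsets of the eligible variables, only {ClassSize, SchoolQuality} blocks every backdoor path, so it is the unique smallest valid adjustment set.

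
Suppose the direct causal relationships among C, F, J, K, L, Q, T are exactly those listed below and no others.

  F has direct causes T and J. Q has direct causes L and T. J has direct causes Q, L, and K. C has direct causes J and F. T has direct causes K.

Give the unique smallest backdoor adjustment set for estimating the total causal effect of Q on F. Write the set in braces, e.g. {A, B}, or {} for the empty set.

Variables eligible for adjustment (non-descendants of Q, excluding Q and F): {K, L, T}.
Backdoor paths from Q to F:
  P1: Q <- T <- K -> J -> F
  P2: Q <- T <- K -> J -> C <- F
  P3: Q <- T -> F
  P4: Q <- L -> J <- K -> T -> F
  P5: Q <- L -> J -> F
  P6: Q <- L -> J -> C <- F
The empty set is not sufficient: P1 (Q <- T <- K -> J -> F) has no collider blocking it and no conditioned non-collider, so it is open.
Try {L, T}:
  P1: blocked at chain node T ∈ conditioning set.
  P2: blocked at chain node T ∈ conditioning set.
  P3: blocked at fork node T ∈ conditioning set.
  P4: blocked at fork node L ∈ conditioning set.
  P5: blocked at fork node L ∈ conditioning set.
  P6: blocked at fork node L ∈ conditioning set.
{L, T} contains no descendant of Q and blocks every backdoor path.
Every element of {L, T} is needed (dropping L leaves P5 open; dropping T leaves P1 open), so no proper subset is valid.
Among all size-2 subsets of the eligible variables, only {L, T} blocks every backdoor path, so it is the unique smallest valid adjustment set.

{L, T}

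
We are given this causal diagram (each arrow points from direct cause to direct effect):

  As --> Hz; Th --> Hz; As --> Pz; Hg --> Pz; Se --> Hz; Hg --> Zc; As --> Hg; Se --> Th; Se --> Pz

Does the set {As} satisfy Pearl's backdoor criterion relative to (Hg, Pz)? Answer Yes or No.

Backdoor paths from Hg to Pz (paths whose first edge points into Hg):
  P1: Hg <- As -> Pz
  P2: Hg <- As -> Hz <- Se -> Pz
  P3: Hg <- As -> Hz <- Th <- Se -> Pz
Condition 1 (no descendant of Hg in the set): holds — descendants of Hg are {Pz, Zc}; none are in {As}.
Condition 2 (every backdoor path blocked by {As}):
  P1: blocked at fork node As ∈ conditioning set.
  P2: blocked at fork node As ∈ conditioning set.
  P3: blocked at fork node As ∈ conditioning set.
{As} satisfies the backdoor criterion.

Yes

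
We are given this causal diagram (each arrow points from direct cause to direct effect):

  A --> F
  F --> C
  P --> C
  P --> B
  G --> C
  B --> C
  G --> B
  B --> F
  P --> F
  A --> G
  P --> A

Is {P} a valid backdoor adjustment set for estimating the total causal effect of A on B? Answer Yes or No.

Backdoor paths from A to B (paths whose first edge points into A):
  P1: A <- P -> B
  P2: A <- P -> F <- B
  P3: A <- P -> F -> C <- G -> B
  P4: A <- P -> F -> C <- B
  P5: A <- P -> C <- G -> B
  P6: A <- P -> C <- B
  P7: A <- P -> C <- F <- B
Condition 1 (no descendant of A in the set): holds — descendants of A are {B, C, F, G}; none are in {P}.
Condition 2 (every backdoor path blocked by {P}):
  P1: blocked at fork node P ∈ conditioning set.
  P2: blocked at fork node P ∈ conditioning set.
  P3: blocked at fork node P ∈ conditioning set.
  P4: blocked at fork node P ∈ conditioning set.
  P5: blocked at fork node P ∈ conditioning set.
  P6: blocked at fork node P ∈ conditioning set.
  P7: blocked at fork node P ∈ conditioning set.
{P} satisfies the backdoor criterion.

Yes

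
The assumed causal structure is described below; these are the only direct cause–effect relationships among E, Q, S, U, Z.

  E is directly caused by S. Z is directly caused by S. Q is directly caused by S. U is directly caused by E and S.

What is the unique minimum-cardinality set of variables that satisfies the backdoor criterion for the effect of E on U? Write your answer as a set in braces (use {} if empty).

Variables eligible for adjustment (non-descendants of E, excluding E and U): {Q, S, Z}.
Backdoor paths from E to U:
  P1: E <- S -> U
The empty set is not sufficient: P1 (E <- S -> U) has no collider blocking it and no conditioned non-collider, so it is open.
Try {S}:
  P1: blocked at fork node S ∈ conditioning set.
{S} contains no descendant of E and blocks every backdoor path.
No other singleton works — e.g. {Q} leaves P1 open — so {S} is the unique smallest valid adjustment set.

{S}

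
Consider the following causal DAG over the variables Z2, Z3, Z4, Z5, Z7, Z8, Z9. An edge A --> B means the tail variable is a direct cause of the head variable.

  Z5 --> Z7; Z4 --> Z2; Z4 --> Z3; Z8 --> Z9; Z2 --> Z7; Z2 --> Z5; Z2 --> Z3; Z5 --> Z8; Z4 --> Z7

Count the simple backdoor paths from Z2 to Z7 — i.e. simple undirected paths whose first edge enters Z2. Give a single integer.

1

A backdoor path from Z2 to Z7 is any simple undirected path whose first edge points into Z2 (i.e. leaves Z2 via a parent).
Parents of Z2: {Z4}.
Enumerating:
  P1: Z2 <- Z4 -> Z7
That exhausts the simple backdoor paths. Count: 1.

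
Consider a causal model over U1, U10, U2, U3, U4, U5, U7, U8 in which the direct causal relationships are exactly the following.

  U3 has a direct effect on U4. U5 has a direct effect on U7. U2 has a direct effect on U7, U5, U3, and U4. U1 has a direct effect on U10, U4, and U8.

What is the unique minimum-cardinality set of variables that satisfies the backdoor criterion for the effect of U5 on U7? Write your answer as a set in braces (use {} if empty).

{U2}

Variables eligible for adjustment (non-descendants of U5, excluding U5 and U7): {U1, U10, U2, U3, U4, U8}.
Backdoor paths from U5 to U7:
  P1: U5 <- U2 -> U7
The empty set is not sufficient: P1 (U5 <- U2 -> U7) has no collider blocking it and no conditioned non-collider, so it is open.
Try {U2}:
  P1: blocked at fork node U2 ∈ conditioning set.
{U2} contains no descendant of U5 and blocks every backdoor path.
No other singleton works — e.g. {U1} leaves P1 open — so {U2} is the unique smallest valid adjustment set.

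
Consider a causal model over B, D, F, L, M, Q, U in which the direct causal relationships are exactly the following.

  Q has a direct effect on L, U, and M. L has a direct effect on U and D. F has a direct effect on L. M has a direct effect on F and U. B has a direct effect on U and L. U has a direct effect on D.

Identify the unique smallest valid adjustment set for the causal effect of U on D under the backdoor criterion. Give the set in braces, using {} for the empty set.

Variables eligible for adjustment (non-descendants of U, excluding U and D): {B, F, L, M, Q}.
Backdoor paths from U to D:
  P1: U <- Q -> M -> F -> L -> D
  P2: U <- Q -> L -> D
  P3: U <- M <- Q -> L -> D
  P4: U <- M -> F -> L -> D
  P5: U <- B -> L -> D
  P6: U <- L -> D
The empty set is not sufficient: P1 (U <- Q -> M -> F -> L -> D) has no collider blocking it and no conditioned non-collider, so it is open.
Try {L}:
  P1: blocked at chain node L ∈ conditioning set.
  P2: blocked at chain node L ∈ conditioning set.
  P3: blocked at chain node L ∈ conditioning set.
  P4: blocked at chain node L ∈ conditioning set.
  P5: blocked at chain node L ∈ conditioning set.
  P6: blocked at fork node L ∈ conditioning set.
{L} contains no descendant of U and blocks every backdoor path.
No other singleton works — e.g. {Q} leaves P4 open — so {L} is the unique smallest valid adjustment set.

{L}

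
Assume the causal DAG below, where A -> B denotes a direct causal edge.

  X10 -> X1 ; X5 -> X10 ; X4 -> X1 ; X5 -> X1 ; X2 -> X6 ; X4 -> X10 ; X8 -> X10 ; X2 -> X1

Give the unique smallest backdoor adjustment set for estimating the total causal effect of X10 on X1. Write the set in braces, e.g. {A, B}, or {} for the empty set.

Variables eligible for adjustment (non-descendants of X10, excluding X10 and X1): {X2, X4, X5, X6, X8}.
Backdoor paths from X10 to X1:
  P1: X10 <- X4 -> X1
  P2: X10 <- X5 -> X1
The empty set is not sufficient: P1 (X10 <- X4 -> X1) has no collider blocking it and no conditioned non-collider, so it is open.
Try {X4, X5}:
  P1: blocked at fork node X4 ∈ conditioning set.
  P2: blocked at fork node X5 ∈ conditioning set.
{X4, X5} contains no descendant of X10 and blocks every backdoor path.
Every element of {X4, X5} is needed (dropping X4 leaves P1 open; dropping X5 leaves P2 open), so no proper subset is valid.
Among all size-2 subsets of the eligible variables, only {X4, X5} blocks every backdoor path, so it is the unique smallest valid adjustment set.

{X4, X5}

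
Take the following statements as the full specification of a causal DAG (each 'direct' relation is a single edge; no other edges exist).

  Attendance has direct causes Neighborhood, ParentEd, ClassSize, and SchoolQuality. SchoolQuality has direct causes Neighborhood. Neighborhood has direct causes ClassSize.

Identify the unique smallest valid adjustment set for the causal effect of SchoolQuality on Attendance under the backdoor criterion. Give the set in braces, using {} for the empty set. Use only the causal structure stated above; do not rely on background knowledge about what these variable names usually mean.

Variables eligible for adjustment (non-descendants of SchoolQuality, excluding SchoolQuality and Attendance): {ClassSize, Neighborhood, ParentEd}.
Backdoor paths from SchoolQuality to Attendance:
  P1: SchoolQuality <- Neighborhood <- ClassSize -> Attendance
  P2: SchoolQuality <- Neighborhood -> Attendance
The empty set is not sufficient: P1 (SchoolQuality <- Neighborhood <- ClassSize -> Attendance) has no collider blocking it and no conditioned non-collider, so it is open.
Try {Neighborhood}:
  P1: blocked at chain node Neighborhood ∈ conditioning set.
  P2: blocked at fork node Neighborhood ∈ conditioning set.
{Neighborhood} contains no descendant of SchoolQuality and blocks every backdoor path.
No other singleton works — e.g. {ClassSize} leaves P2 open — so {Neighborhood} is the unique smallest valid adjustment set.

{Neighborhood}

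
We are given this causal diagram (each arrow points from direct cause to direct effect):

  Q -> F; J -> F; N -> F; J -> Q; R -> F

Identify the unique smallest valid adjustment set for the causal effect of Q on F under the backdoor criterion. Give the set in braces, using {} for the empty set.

Variables eligible for adjustment (non-descendants of Q, excluding Q and F): {J, N, R}.
Backdoor paths from Q to F:
  P1: Q <- J -> F
The empty set is not sufficient: P1 (Q <- J -> F) has no collider blocking it and no conditioned non-collider, so it is open.
Try {J}:
  P1: blocked at fork node J ∈ conditioning set.
{J} contains no descendant of Q and blocks every backdoor path.
No other singleton works — e.g. {N} leaves P1 open — so {J} is the unique smallest valid adjustment set.

{J}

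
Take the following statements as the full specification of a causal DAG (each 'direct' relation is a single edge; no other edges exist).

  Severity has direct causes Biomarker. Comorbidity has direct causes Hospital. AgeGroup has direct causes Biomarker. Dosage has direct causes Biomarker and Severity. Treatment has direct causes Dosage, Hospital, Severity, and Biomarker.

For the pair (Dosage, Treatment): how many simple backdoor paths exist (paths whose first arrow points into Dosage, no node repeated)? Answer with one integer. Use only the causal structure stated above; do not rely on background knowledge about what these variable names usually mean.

A backdoor path from Dosage to Treatment is any simple undirected path whose first edge points into Dosage (i.e. leaves Dosage via a parent).
Parents of Dosage: {Biomarker, Severity}.
Enumerating:
  P1: Dosage <- Biomarker -> Severity -> Treatment
  P2: Dosage <- Biomarker -> Treatment
  P3: Dosage <- Severity <- Biomarker -> Treatment
  P4: Dosage <- Severity -> Treatment
That exhausts the simple backdoor paths. Count: 4.

4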